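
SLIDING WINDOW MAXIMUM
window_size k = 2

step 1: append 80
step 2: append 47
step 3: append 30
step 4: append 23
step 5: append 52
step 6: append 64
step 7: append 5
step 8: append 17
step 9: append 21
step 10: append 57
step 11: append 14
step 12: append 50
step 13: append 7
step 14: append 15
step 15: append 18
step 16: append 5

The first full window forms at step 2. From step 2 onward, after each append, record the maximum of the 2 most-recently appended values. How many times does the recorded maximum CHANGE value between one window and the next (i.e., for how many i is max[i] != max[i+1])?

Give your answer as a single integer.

Answer: 10

Derivation:
step 1: append 80 -> window=[80] (not full yet)
step 2: append 47 -> window=[80, 47] -> max=80
step 3: append 30 -> window=[47, 30] -> max=47
step 4: append 23 -> window=[30, 23] -> max=30
step 5: append 52 -> window=[23, 52] -> max=52
step 6: append 64 -> window=[52, 64] -> max=64
step 7: append 5 -> window=[64, 5] -> max=64
step 8: append 17 -> window=[5, 17] -> max=17
step 9: append 21 -> window=[17, 21] -> max=21
step 10: append 57 -> window=[21, 57] -> max=57
step 11: append 14 -> window=[57, 14] -> max=57
step 12: append 50 -> window=[14, 50] -> max=50
step 13: append 7 -> window=[50, 7] -> max=50
step 14: append 15 -> window=[7, 15] -> max=15
step 15: append 18 -> window=[15, 18] -> max=18
step 16: append 5 -> window=[18, 5] -> max=18
Recorded maximums: 80 47 30 52 64 64 17 21 57 57 50 50 15 18 18
Changes between consecutive maximums: 10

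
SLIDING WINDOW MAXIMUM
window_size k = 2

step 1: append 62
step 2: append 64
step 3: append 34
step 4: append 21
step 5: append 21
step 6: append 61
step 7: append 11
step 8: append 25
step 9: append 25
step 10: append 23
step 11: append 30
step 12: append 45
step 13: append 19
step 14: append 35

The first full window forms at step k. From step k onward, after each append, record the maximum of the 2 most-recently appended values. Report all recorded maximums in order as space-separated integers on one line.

step 1: append 62 -> window=[62] (not full yet)
step 2: append 64 -> window=[62, 64] -> max=64
step 3: append 34 -> window=[64, 34] -> max=64
step 4: append 21 -> window=[34, 21] -> max=34
step 5: append 21 -> window=[21, 21] -> max=21
step 6: append 61 -> window=[21, 61] -> max=61
step 7: append 11 -> window=[61, 11] -> max=61
step 8: append 25 -> window=[11, 25] -> max=25
step 9: append 25 -> window=[25, 25] -> max=25
step 10: append 23 -> window=[25, 23] -> max=25
step 11: append 30 -> window=[23, 30] -> max=30
step 12: append 45 -> window=[30, 45] -> max=45
step 13: append 19 -> window=[45, 19] -> max=45
step 14: append 35 -> window=[19, 35] -> max=35

Answer: 64 64 34 21 61 61 25 25 25 30 45 45 35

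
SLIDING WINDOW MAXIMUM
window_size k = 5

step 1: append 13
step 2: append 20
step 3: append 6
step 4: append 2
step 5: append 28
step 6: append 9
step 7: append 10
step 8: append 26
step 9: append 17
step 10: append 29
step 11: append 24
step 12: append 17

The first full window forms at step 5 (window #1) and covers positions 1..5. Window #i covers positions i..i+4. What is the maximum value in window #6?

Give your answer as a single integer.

Answer: 29

Derivation:
step 1: append 13 -> window=[13] (not full yet)
step 2: append 20 -> window=[13, 20] (not full yet)
step 3: append 6 -> window=[13, 20, 6] (not full yet)
step 4: append 2 -> window=[13, 20, 6, 2] (not full yet)
step 5: append 28 -> window=[13, 20, 6, 2, 28] -> max=28
step 6: append 9 -> window=[20, 6, 2, 28, 9] -> max=28
step 7: append 10 -> window=[6, 2, 28, 9, 10] -> max=28
step 8: append 26 -> window=[2, 28, 9, 10, 26] -> max=28
step 9: append 17 -> window=[28, 9, 10, 26, 17] -> max=28
step 10: append 29 -> window=[9, 10, 26, 17, 29] -> max=29
Window #6 max = 29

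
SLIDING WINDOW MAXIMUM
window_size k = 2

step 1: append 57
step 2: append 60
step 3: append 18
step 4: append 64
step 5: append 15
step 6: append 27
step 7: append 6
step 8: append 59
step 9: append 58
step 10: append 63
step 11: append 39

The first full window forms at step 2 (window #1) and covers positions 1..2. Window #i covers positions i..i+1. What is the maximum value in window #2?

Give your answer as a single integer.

step 1: append 57 -> window=[57] (not full yet)
step 2: append 60 -> window=[57, 60] -> max=60
step 3: append 18 -> window=[60, 18] -> max=60
Window #2 max = 60

Answer: 60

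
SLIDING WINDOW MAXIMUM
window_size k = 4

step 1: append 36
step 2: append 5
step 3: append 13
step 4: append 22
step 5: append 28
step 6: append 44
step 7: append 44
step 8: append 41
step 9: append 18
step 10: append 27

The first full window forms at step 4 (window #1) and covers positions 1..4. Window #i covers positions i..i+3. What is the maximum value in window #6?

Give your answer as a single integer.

step 1: append 36 -> window=[36] (not full yet)
step 2: append 5 -> window=[36, 5] (not full yet)
step 3: append 13 -> window=[36, 5, 13] (not full yet)
step 4: append 22 -> window=[36, 5, 13, 22] -> max=36
step 5: append 28 -> window=[5, 13, 22, 28] -> max=28
step 6: append 44 -> window=[13, 22, 28, 44] -> max=44
step 7: append 44 -> window=[22, 28, 44, 44] -> max=44
step 8: append 41 -> window=[28, 44, 44, 41] -> max=44
step 9: append 18 -> window=[44, 44, 41, 18] -> max=44
Window #6 max = 44

Answer: 44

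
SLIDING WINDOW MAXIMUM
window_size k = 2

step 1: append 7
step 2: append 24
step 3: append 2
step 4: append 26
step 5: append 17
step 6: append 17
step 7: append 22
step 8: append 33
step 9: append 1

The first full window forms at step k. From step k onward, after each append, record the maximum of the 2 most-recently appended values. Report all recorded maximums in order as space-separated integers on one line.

Answer: 24 24 26 26 17 22 33 33

Derivation:
step 1: append 7 -> window=[7] (not full yet)
step 2: append 24 -> window=[7, 24] -> max=24
step 3: append 2 -> window=[24, 2] -> max=24
step 4: append 26 -> window=[2, 26] -> max=26
step 5: append 17 -> window=[26, 17] -> max=26
step 6: append 17 -> window=[17, 17] -> max=17
step 7: append 22 -> window=[17, 22] -> max=22
step 8: append 33 -> window=[22, 33] -> max=33
step 9: append 1 -> window=[33, 1] -> max=33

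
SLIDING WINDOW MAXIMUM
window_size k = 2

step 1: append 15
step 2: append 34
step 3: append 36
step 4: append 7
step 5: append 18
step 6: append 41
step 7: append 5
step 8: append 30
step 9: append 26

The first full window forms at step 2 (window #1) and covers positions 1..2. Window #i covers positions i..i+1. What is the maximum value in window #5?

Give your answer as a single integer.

step 1: append 15 -> window=[15] (not full yet)
step 2: append 34 -> window=[15, 34] -> max=34
step 3: append 36 -> window=[34, 36] -> max=36
step 4: append 7 -> window=[36, 7] -> max=36
step 5: append 18 -> window=[7, 18] -> max=18
step 6: append 41 -> window=[18, 41] -> max=41
Window #5 max = 41

Answer: 41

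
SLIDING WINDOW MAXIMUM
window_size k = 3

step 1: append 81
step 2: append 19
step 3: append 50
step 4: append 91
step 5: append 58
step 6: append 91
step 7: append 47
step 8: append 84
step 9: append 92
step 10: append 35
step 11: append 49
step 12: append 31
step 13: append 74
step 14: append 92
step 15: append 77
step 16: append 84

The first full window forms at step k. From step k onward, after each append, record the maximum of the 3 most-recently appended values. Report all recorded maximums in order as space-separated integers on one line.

step 1: append 81 -> window=[81] (not full yet)
step 2: append 19 -> window=[81, 19] (not full yet)
step 3: append 50 -> window=[81, 19, 50] -> max=81
step 4: append 91 -> window=[19, 50, 91] -> max=91
step 5: append 58 -> window=[50, 91, 58] -> max=91
step 6: append 91 -> window=[91, 58, 91] -> max=91
step 7: append 47 -> window=[58, 91, 47] -> max=91
step 8: append 84 -> window=[91, 47, 84] -> max=91
step 9: append 92 -> window=[47, 84, 92] -> max=92
step 10: append 35 -> window=[84, 92, 35] -> max=92
step 11: append 49 -> window=[92, 35, 49] -> max=92
step 12: append 31 -> window=[35, 49, 31] -> max=49
step 13: append 74 -> window=[49, 31, 74] -> max=74
step 14: append 92 -> window=[31, 74, 92] -> max=92
step 15: append 77 -> window=[74, 92, 77] -> max=92
step 16: append 84 -> window=[92, 77, 84] -> max=92

Answer: 81 91 91 91 91 91 92 92 92 49 74 92 92 92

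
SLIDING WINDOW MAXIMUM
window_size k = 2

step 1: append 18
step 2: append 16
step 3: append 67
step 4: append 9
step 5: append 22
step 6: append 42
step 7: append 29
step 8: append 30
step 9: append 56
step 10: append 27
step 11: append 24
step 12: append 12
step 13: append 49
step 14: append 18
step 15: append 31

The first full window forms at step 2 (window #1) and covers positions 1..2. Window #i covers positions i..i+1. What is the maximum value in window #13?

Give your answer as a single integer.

step 1: append 18 -> window=[18] (not full yet)
step 2: append 16 -> window=[18, 16] -> max=18
step 3: append 67 -> window=[16, 67] -> max=67
step 4: append 9 -> window=[67, 9] -> max=67
step 5: append 22 -> window=[9, 22] -> max=22
step 6: append 42 -> window=[22, 42] -> max=42
step 7: append 29 -> window=[42, 29] -> max=42
step 8: append 30 -> window=[29, 30] -> max=30
step 9: append 56 -> window=[30, 56] -> max=56
step 10: append 27 -> window=[56, 27] -> max=56
step 11: append 24 -> window=[27, 24] -> max=27
step 12: append 12 -> window=[24, 12] -> max=24
step 13: append 49 -> window=[12, 49] -> max=49
step 14: append 18 -> window=[49, 18] -> max=49
Window #13 max = 49

Answer: 49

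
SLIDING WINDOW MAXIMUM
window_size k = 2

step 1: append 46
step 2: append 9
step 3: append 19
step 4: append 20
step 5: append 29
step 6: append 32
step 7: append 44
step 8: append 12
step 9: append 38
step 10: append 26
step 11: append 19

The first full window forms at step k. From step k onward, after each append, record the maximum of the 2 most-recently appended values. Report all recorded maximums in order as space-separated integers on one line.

step 1: append 46 -> window=[46] (not full yet)
step 2: append 9 -> window=[46, 9] -> max=46
step 3: append 19 -> window=[9, 19] -> max=19
step 4: append 20 -> window=[19, 20] -> max=20
step 5: append 29 -> window=[20, 29] -> max=29
step 6: append 32 -> window=[29, 32] -> max=32
step 7: append 44 -> window=[32, 44] -> max=44
step 8: append 12 -> window=[44, 12] -> max=44
step 9: append 38 -> window=[12, 38] -> max=38
step 10: append 26 -> window=[38, 26] -> max=38
step 11: append 19 -> window=[26, 19] -> max=26

Answer: 46 19 20 29 32 44 44 38 38 26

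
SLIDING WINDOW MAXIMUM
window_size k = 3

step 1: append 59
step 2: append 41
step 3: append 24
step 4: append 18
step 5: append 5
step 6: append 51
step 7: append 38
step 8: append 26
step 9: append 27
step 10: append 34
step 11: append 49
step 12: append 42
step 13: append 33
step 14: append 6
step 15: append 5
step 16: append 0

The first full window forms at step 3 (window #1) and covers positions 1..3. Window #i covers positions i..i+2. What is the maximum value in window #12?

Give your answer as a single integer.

step 1: append 59 -> window=[59] (not full yet)
step 2: append 41 -> window=[59, 41] (not full yet)
step 3: append 24 -> window=[59, 41, 24] -> max=59
step 4: append 18 -> window=[41, 24, 18] -> max=41
step 5: append 5 -> window=[24, 18, 5] -> max=24
step 6: append 51 -> window=[18, 5, 51] -> max=51
step 7: append 38 -> window=[5, 51, 38] -> max=51
step 8: append 26 -> window=[51, 38, 26] -> max=51
step 9: append 27 -> window=[38, 26, 27] -> max=38
step 10: append 34 -> window=[26, 27, 34] -> max=34
step 11: append 49 -> window=[27, 34, 49] -> max=49
step 12: append 42 -> window=[34, 49, 42] -> max=49
step 13: append 33 -> window=[49, 42, 33] -> max=49
step 14: append 6 -> window=[42, 33, 6] -> max=42
Window #12 max = 42

Answer: 42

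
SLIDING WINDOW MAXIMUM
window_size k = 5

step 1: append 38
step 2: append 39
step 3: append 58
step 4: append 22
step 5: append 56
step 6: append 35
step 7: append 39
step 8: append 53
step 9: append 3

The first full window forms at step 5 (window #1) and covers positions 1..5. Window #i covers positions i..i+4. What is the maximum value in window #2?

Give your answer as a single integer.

step 1: append 38 -> window=[38] (not full yet)
step 2: append 39 -> window=[38, 39] (not full yet)
step 3: append 58 -> window=[38, 39, 58] (not full yet)
step 4: append 22 -> window=[38, 39, 58, 22] (not full yet)
step 5: append 56 -> window=[38, 39, 58, 22, 56] -> max=58
step 6: append 35 -> window=[39, 58, 22, 56, 35] -> max=58
Window #2 max = 58

Answer: 58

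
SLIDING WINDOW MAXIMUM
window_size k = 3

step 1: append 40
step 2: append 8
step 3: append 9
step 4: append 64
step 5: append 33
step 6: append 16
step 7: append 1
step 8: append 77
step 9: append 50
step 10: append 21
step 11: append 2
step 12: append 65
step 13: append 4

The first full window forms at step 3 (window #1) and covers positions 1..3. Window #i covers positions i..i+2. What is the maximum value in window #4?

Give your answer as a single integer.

Answer: 64

Derivation:
step 1: append 40 -> window=[40] (not full yet)
step 2: append 8 -> window=[40, 8] (not full yet)
step 3: append 9 -> window=[40, 8, 9] -> max=40
step 4: append 64 -> window=[8, 9, 64] -> max=64
step 5: append 33 -> window=[9, 64, 33] -> max=64
step 6: append 16 -> window=[64, 33, 16] -> max=64
Window #4 max = 64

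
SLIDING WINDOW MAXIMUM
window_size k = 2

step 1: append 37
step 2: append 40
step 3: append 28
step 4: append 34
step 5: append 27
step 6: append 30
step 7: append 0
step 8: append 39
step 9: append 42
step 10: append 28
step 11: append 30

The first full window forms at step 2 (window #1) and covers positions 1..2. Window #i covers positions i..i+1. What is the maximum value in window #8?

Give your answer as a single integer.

step 1: append 37 -> window=[37] (not full yet)
step 2: append 40 -> window=[37, 40] -> max=40
step 3: append 28 -> window=[40, 28] -> max=40
step 4: append 34 -> window=[28, 34] -> max=34
step 5: append 27 -> window=[34, 27] -> max=34
step 6: append 30 -> window=[27, 30] -> max=30
step 7: append 0 -> window=[30, 0] -> max=30
step 8: append 39 -> window=[0, 39] -> max=39
step 9: append 42 -> window=[39, 42] -> max=42
Window #8 max = 42

Answer: 42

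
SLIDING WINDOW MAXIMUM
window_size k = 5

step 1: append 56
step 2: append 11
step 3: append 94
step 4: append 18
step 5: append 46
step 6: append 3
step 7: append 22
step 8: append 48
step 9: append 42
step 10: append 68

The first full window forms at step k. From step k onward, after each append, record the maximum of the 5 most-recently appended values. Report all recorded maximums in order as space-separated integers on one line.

step 1: append 56 -> window=[56] (not full yet)
step 2: append 11 -> window=[56, 11] (not full yet)
step 3: append 94 -> window=[56, 11, 94] (not full yet)
step 4: append 18 -> window=[56, 11, 94, 18] (not full yet)
step 5: append 46 -> window=[56, 11, 94, 18, 46] -> max=94
step 6: append 3 -> window=[11, 94, 18, 46, 3] -> max=94
step 7: append 22 -> window=[94, 18, 46, 3, 22] -> max=94
step 8: append 48 -> window=[18, 46, 3, 22, 48] -> max=48
step 9: append 42 -> window=[46, 3, 22, 48, 42] -> max=48
step 10: append 68 -> window=[3, 22, 48, 42, 68] -> max=68

Answer: 94 94 94 48 48 68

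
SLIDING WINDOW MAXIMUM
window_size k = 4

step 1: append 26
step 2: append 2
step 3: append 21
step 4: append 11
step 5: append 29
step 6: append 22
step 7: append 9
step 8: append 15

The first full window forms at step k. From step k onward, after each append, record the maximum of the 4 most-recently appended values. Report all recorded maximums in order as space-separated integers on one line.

step 1: append 26 -> window=[26] (not full yet)
step 2: append 2 -> window=[26, 2] (not full yet)
step 3: append 21 -> window=[26, 2, 21] (not full yet)
step 4: append 11 -> window=[26, 2, 21, 11] -> max=26
step 5: append 29 -> window=[2, 21, 11, 29] -> max=29
step 6: append 22 -> window=[21, 11, 29, 22] -> max=29
step 7: append 9 -> window=[11, 29, 22, 9] -> max=29
step 8: append 15 -> window=[29, 22, 9, 15] -> max=29

Answer: 26 29 29 29 29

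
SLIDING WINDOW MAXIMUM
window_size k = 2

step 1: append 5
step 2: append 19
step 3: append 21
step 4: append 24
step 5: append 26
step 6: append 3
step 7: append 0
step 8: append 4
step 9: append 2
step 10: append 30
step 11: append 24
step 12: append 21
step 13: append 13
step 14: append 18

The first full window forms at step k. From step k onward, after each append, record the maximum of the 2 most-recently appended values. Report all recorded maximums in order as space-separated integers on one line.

step 1: append 5 -> window=[5] (not full yet)
step 2: append 19 -> window=[5, 19] -> max=19
step 3: append 21 -> window=[19, 21] -> max=21
step 4: append 24 -> window=[21, 24] -> max=24
step 5: append 26 -> window=[24, 26] -> max=26
step 6: append 3 -> window=[26, 3] -> max=26
step 7: append 0 -> window=[3, 0] -> max=3
step 8: append 4 -> window=[0, 4] -> max=4
step 9: append 2 -> window=[4, 2] -> max=4
step 10: append 30 -> window=[2, 30] -> max=30
step 11: append 24 -> window=[30, 24] -> max=30
step 12: append 21 -> window=[24, 21] -> max=24
step 13: append 13 -> window=[21, 13] -> max=21
step 14: append 18 -> window=[13, 18] -> max=18

Answer: 19 21 24 26 26 3 4 4 30 30 24 21 18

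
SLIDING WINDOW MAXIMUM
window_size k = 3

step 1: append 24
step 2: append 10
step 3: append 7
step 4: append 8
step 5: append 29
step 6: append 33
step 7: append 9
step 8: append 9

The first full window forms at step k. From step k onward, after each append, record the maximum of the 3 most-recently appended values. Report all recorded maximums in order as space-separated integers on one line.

step 1: append 24 -> window=[24] (not full yet)
step 2: append 10 -> window=[24, 10] (not full yet)
step 3: append 7 -> window=[24, 10, 7] -> max=24
step 4: append 8 -> window=[10, 7, 8] -> max=10
step 5: append 29 -> window=[7, 8, 29] -> max=29
step 6: append 33 -> window=[8, 29, 33] -> max=33
step 7: append 9 -> window=[29, 33, 9] -> max=33
step 8: append 9 -> window=[33, 9, 9] -> max=33

Answer: 24 10 29 33 33 33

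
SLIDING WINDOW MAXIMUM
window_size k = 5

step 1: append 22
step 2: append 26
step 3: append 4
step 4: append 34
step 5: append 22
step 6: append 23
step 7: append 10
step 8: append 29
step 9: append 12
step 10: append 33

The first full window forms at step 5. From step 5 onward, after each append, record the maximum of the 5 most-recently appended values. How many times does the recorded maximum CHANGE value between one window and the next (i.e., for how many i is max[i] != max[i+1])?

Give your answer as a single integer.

step 1: append 22 -> window=[22] (not full yet)
step 2: append 26 -> window=[22, 26] (not full yet)
step 3: append 4 -> window=[22, 26, 4] (not full yet)
step 4: append 34 -> window=[22, 26, 4, 34] (not full yet)
step 5: append 22 -> window=[22, 26, 4, 34, 22] -> max=34
step 6: append 23 -> window=[26, 4, 34, 22, 23] -> max=34
step 7: append 10 -> window=[4, 34, 22, 23, 10] -> max=34
step 8: append 29 -> window=[34, 22, 23, 10, 29] -> max=34
step 9: append 12 -> window=[22, 23, 10, 29, 12] -> max=29
step 10: append 33 -> window=[23, 10, 29, 12, 33] -> max=33
Recorded maximums: 34 34 34 34 29 33
Changes between consecutive maximums: 2

Answer: 2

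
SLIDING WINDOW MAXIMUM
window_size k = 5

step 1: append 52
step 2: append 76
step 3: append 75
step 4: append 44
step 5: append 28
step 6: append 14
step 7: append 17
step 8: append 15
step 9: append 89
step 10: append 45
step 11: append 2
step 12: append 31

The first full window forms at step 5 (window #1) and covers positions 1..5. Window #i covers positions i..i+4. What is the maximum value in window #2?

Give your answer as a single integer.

Answer: 76

Derivation:
step 1: append 52 -> window=[52] (not full yet)
step 2: append 76 -> window=[52, 76] (not full yet)
step 3: append 75 -> window=[52, 76, 75] (not full yet)
step 4: append 44 -> window=[52, 76, 75, 44] (not full yet)
step 5: append 28 -> window=[52, 76, 75, 44, 28] -> max=76
step 6: append 14 -> window=[76, 75, 44, 28, 14] -> max=76
Window #2 max = 76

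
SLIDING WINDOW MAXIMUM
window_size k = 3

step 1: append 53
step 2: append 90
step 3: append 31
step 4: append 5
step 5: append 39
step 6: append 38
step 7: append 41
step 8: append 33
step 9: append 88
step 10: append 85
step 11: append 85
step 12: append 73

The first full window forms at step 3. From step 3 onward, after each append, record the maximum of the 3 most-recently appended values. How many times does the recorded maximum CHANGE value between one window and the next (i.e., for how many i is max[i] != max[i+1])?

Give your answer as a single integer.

step 1: append 53 -> window=[53] (not full yet)
step 2: append 90 -> window=[53, 90] (not full yet)
step 3: append 31 -> window=[53, 90, 31] -> max=90
step 4: append 5 -> window=[90, 31, 5] -> max=90
step 5: append 39 -> window=[31, 5, 39] -> max=39
step 6: append 38 -> window=[5, 39, 38] -> max=39
step 7: append 41 -> window=[39, 38, 41] -> max=41
step 8: append 33 -> window=[38, 41, 33] -> max=41
step 9: append 88 -> window=[41, 33, 88] -> max=88
step 10: append 85 -> window=[33, 88, 85] -> max=88
step 11: append 85 -> window=[88, 85, 85] -> max=88
step 12: append 73 -> window=[85, 85, 73] -> max=85
Recorded maximums: 90 90 39 39 41 41 88 88 88 85
Changes between consecutive maximums: 4

Answer: 4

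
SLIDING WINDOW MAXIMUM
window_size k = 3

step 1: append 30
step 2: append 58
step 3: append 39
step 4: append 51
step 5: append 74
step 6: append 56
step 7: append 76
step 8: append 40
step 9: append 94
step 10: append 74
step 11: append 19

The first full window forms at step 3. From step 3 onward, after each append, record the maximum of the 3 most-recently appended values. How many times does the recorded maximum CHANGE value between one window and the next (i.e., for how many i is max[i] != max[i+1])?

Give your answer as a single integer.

Answer: 3

Derivation:
step 1: append 30 -> window=[30] (not full yet)
step 2: append 58 -> window=[30, 58] (not full yet)
step 3: append 39 -> window=[30, 58, 39] -> max=58
step 4: append 51 -> window=[58, 39, 51] -> max=58
step 5: append 74 -> window=[39, 51, 74] -> max=74
step 6: append 56 -> window=[51, 74, 56] -> max=74
step 7: append 76 -> window=[74, 56, 76] -> max=76
step 8: append 40 -> window=[56, 76, 40] -> max=76
step 9: append 94 -> window=[76, 40, 94] -> max=94
step 10: append 74 -> window=[40, 94, 74] -> max=94
step 11: append 19 -> window=[94, 74, 19] -> max=94
Recorded maximums: 58 58 74 74 76 76 94 94 94
Changes between consecutive maximums: 3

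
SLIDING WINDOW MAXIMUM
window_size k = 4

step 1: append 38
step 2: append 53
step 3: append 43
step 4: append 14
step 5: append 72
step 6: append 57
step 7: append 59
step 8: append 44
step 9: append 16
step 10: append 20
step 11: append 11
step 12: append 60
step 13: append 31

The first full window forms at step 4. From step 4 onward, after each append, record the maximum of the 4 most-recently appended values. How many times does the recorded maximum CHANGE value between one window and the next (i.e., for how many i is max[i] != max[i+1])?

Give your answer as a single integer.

Answer: 4

Derivation:
step 1: append 38 -> window=[38] (not full yet)
step 2: append 53 -> window=[38, 53] (not full yet)
step 3: append 43 -> window=[38, 53, 43] (not full yet)
step 4: append 14 -> window=[38, 53, 43, 14] -> max=53
step 5: append 72 -> window=[53, 43, 14, 72] -> max=72
step 6: append 57 -> window=[43, 14, 72, 57] -> max=72
step 7: append 59 -> window=[14, 72, 57, 59] -> max=72
step 8: append 44 -> window=[72, 57, 59, 44] -> max=72
step 9: append 16 -> window=[57, 59, 44, 16] -> max=59
step 10: append 20 -> window=[59, 44, 16, 20] -> max=59
step 11: append 11 -> window=[44, 16, 20, 11] -> max=44
step 12: append 60 -> window=[16, 20, 11, 60] -> max=60
step 13: append 31 -> window=[20, 11, 60, 31] -> max=60
Recorded maximums: 53 72 72 72 72 59 59 44 60 60
Changes between consecutive maximums: 4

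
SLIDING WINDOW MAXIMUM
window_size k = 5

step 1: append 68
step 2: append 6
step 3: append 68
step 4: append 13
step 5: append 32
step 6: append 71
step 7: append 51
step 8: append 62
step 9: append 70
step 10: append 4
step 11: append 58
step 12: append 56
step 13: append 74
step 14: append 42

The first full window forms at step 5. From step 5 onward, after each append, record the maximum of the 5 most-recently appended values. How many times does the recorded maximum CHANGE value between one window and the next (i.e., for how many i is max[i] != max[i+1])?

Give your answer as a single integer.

Answer: 3

Derivation:
step 1: append 68 -> window=[68] (not full yet)
step 2: append 6 -> window=[68, 6] (not full yet)
step 3: append 68 -> window=[68, 6, 68] (not full yet)
step 4: append 13 -> window=[68, 6, 68, 13] (not full yet)
step 5: append 32 -> window=[68, 6, 68, 13, 32] -> max=68
step 6: append 71 -> window=[6, 68, 13, 32, 71] -> max=71
step 7: append 51 -> window=[68, 13, 32, 71, 51] -> max=71
step 8: append 62 -> window=[13, 32, 71, 51, 62] -> max=71
step 9: append 70 -> window=[32, 71, 51, 62, 70] -> max=71
step 10: append 4 -> window=[71, 51, 62, 70, 4] -> max=71
step 11: append 58 -> window=[51, 62, 70, 4, 58] -> max=70
step 12: append 56 -> window=[62, 70, 4, 58, 56] -> max=70
step 13: append 74 -> window=[70, 4, 58, 56, 74] -> max=74
step 14: append 42 -> window=[4, 58, 56, 74, 42] -> max=74
Recorded maximums: 68 71 71 71 71 71 70 70 74 74
Changes between consecutive maximums: 3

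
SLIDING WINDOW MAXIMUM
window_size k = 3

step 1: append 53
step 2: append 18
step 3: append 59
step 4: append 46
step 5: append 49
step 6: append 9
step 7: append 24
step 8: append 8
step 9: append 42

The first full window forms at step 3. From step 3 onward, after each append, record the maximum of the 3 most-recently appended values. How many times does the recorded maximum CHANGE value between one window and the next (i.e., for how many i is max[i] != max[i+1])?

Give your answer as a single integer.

Answer: 3

Derivation:
step 1: append 53 -> window=[53] (not full yet)
step 2: append 18 -> window=[53, 18] (not full yet)
step 3: append 59 -> window=[53, 18, 59] -> max=59
step 4: append 46 -> window=[18, 59, 46] -> max=59
step 5: append 49 -> window=[59, 46, 49] -> max=59
step 6: append 9 -> window=[46, 49, 9] -> max=49
step 7: append 24 -> window=[49, 9, 24] -> max=49
step 8: append 8 -> window=[9, 24, 8] -> max=24
step 9: append 42 -> window=[24, 8, 42] -> max=42
Recorded maximums: 59 59 59 49 49 24 42
Changes between consecutive maximums: 3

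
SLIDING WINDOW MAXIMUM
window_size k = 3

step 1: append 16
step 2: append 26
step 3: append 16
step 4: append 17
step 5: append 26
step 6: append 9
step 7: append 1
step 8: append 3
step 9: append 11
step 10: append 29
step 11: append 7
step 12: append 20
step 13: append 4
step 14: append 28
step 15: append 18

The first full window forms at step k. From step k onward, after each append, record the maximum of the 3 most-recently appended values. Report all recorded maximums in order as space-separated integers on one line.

Answer: 26 26 26 26 26 9 11 29 29 29 20 28 28

Derivation:
step 1: append 16 -> window=[16] (not full yet)
step 2: append 26 -> window=[16, 26] (not full yet)
step 3: append 16 -> window=[16, 26, 16] -> max=26
step 4: append 17 -> window=[26, 16, 17] -> max=26
step 5: append 26 -> window=[16, 17, 26] -> max=26
step 6: append 9 -> window=[17, 26, 9] -> max=26
step 7: append 1 -> window=[26, 9, 1] -> max=26
step 8: append 3 -> window=[9, 1, 3] -> max=9
step 9: append 11 -> window=[1, 3, 11] -> max=11
step 10: append 29 -> window=[3, 11, 29] -> max=29
step 11: append 7 -> window=[11, 29, 7] -> max=29
step 12: append 20 -> window=[29, 7, 20] -> max=29
step 13: append 4 -> window=[7, 20, 4] -> max=20
step 14: append 28 -> window=[20, 4, 28] -> max=28
step 15: append 18 -> window=[4, 28, 18] -> max=28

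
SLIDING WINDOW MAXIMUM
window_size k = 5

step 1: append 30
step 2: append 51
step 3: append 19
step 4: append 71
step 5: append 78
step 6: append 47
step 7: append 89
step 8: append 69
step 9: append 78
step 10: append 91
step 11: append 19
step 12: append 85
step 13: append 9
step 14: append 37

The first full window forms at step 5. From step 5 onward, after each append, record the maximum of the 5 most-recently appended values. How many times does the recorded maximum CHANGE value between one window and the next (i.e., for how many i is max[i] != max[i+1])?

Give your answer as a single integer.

step 1: append 30 -> window=[30] (not full yet)
step 2: append 51 -> window=[30, 51] (not full yet)
step 3: append 19 -> window=[30, 51, 19] (not full yet)
step 4: append 71 -> window=[30, 51, 19, 71] (not full yet)
step 5: append 78 -> window=[30, 51, 19, 71, 78] -> max=78
step 6: append 47 -> window=[51, 19, 71, 78, 47] -> max=78
step 7: append 89 -> window=[19, 71, 78, 47, 89] -> max=89
step 8: append 69 -> window=[71, 78, 47, 89, 69] -> max=89
step 9: append 78 -> window=[78, 47, 89, 69, 78] -> max=89
step 10: append 91 -> window=[47, 89, 69, 78, 91] -> max=91
step 11: append 19 -> window=[89, 69, 78, 91, 19] -> max=91
step 12: append 85 -> window=[69, 78, 91, 19, 85] -> max=91
step 13: append 9 -> window=[78, 91, 19, 85, 9] -> max=91
step 14: append 37 -> window=[91, 19, 85, 9, 37] -> max=91
Recorded maximums: 78 78 89 89 89 91 91 91 91 91
Changes between consecutive maximums: 2

Answer: 2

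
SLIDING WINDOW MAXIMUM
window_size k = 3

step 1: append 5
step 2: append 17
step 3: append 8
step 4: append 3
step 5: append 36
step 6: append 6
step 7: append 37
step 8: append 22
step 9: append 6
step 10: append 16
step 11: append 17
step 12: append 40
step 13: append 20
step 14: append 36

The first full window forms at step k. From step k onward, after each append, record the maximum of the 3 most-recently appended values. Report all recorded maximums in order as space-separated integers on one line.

Answer: 17 17 36 36 37 37 37 22 17 40 40 40

Derivation:
step 1: append 5 -> window=[5] (not full yet)
step 2: append 17 -> window=[5, 17] (not full yet)
step 3: append 8 -> window=[5, 17, 8] -> max=17
step 4: append 3 -> window=[17, 8, 3] -> max=17
step 5: append 36 -> window=[8, 3, 36] -> max=36
step 6: append 6 -> window=[3, 36, 6] -> max=36
step 7: append 37 -> window=[36, 6, 37] -> max=37
step 8: append 22 -> window=[6, 37, 22] -> max=37
step 9: append 6 -> window=[37, 22, 6] -> max=37
step 10: append 16 -> window=[22, 6, 16] -> max=22
step 11: append 17 -> window=[6, 16, 17] -> max=17
step 12: append 40 -> window=[16, 17, 40] -> max=40
step 13: append 20 -> window=[17, 40, 20] -> max=40
step 14: append 36 -> window=[40, 20, 36] -> max=40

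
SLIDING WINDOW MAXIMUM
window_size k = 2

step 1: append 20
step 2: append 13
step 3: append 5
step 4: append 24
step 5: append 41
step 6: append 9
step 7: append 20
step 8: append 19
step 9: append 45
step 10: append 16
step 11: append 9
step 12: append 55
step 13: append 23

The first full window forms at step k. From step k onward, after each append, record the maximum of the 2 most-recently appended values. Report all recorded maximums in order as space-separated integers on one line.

Answer: 20 13 24 41 41 20 20 45 45 16 55 55

Derivation:
step 1: append 20 -> window=[20] (not full yet)
step 2: append 13 -> window=[20, 13] -> max=20
step 3: append 5 -> window=[13, 5] -> max=13
step 4: append 24 -> window=[5, 24] -> max=24
step 5: append 41 -> window=[24, 41] -> max=41
step 6: append 9 -> window=[41, 9] -> max=41
step 7: append 20 -> window=[9, 20] -> max=20
step 8: append 19 -> window=[20, 19] -> max=20
step 9: append 45 -> window=[19, 45] -> max=45
step 10: append 16 -> window=[45, 16] -> max=45
step 11: append 9 -> window=[16, 9] -> max=16
step 12: append 55 -> window=[9, 55] -> max=55
step 13: append 23 -> window=[55, 23] -> max=55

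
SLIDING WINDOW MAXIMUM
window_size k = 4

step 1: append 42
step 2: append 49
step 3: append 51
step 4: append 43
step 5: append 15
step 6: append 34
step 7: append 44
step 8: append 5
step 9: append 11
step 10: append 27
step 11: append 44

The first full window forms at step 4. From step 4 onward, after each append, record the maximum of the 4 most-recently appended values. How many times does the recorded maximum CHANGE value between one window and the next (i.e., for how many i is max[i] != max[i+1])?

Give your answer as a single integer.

step 1: append 42 -> window=[42] (not full yet)
step 2: append 49 -> window=[42, 49] (not full yet)
step 3: append 51 -> window=[42, 49, 51] (not full yet)
step 4: append 43 -> window=[42, 49, 51, 43] -> max=51
step 5: append 15 -> window=[49, 51, 43, 15] -> max=51
step 6: append 34 -> window=[51, 43, 15, 34] -> max=51
step 7: append 44 -> window=[43, 15, 34, 44] -> max=44
step 8: append 5 -> window=[15, 34, 44, 5] -> max=44
step 9: append 11 -> window=[34, 44, 5, 11] -> max=44
step 10: append 27 -> window=[44, 5, 11, 27] -> max=44
step 11: append 44 -> window=[5, 11, 27, 44] -> max=44
Recorded maximums: 51 51 51 44 44 44 44 44
Changes between consecutive maximums: 1

Answer: 1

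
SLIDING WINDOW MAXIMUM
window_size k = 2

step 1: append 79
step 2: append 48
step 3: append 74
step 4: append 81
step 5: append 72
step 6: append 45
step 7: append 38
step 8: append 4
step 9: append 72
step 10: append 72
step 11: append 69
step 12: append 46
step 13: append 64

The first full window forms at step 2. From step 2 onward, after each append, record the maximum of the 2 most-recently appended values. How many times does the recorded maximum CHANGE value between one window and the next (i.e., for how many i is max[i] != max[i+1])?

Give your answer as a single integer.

step 1: append 79 -> window=[79] (not full yet)
step 2: append 48 -> window=[79, 48] -> max=79
step 3: append 74 -> window=[48, 74] -> max=74
step 4: append 81 -> window=[74, 81] -> max=81
step 5: append 72 -> window=[81, 72] -> max=81
step 6: append 45 -> window=[72, 45] -> max=72
step 7: append 38 -> window=[45, 38] -> max=45
step 8: append 4 -> window=[38, 4] -> max=38
step 9: append 72 -> window=[4, 72] -> max=72
step 10: append 72 -> window=[72, 72] -> max=72
step 11: append 69 -> window=[72, 69] -> max=72
step 12: append 46 -> window=[69, 46] -> max=69
step 13: append 64 -> window=[46, 64] -> max=64
Recorded maximums: 79 74 81 81 72 45 38 72 72 72 69 64
Changes between consecutive maximums: 8

Answer: 8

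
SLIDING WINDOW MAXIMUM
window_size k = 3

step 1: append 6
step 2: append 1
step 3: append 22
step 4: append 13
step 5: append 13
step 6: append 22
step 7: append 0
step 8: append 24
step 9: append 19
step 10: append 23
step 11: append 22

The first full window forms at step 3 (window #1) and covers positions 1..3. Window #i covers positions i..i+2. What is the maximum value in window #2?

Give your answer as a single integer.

Answer: 22

Derivation:
step 1: append 6 -> window=[6] (not full yet)
step 2: append 1 -> window=[6, 1] (not full yet)
step 3: append 22 -> window=[6, 1, 22] -> max=22
step 4: append 13 -> window=[1, 22, 13] -> max=22
Window #2 max = 22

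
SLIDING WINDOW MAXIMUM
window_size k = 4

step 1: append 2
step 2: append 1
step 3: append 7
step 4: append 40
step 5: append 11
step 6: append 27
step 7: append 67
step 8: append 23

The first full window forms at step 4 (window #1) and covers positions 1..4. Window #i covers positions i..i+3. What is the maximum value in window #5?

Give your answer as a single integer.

step 1: append 2 -> window=[2] (not full yet)
step 2: append 1 -> window=[2, 1] (not full yet)
step 3: append 7 -> window=[2, 1, 7] (not full yet)
step 4: append 40 -> window=[2, 1, 7, 40] -> max=40
step 5: append 11 -> window=[1, 7, 40, 11] -> max=40
step 6: append 27 -> window=[7, 40, 11, 27] -> max=40
step 7: append 67 -> window=[40, 11, 27, 67] -> max=67
step 8: append 23 -> window=[11, 27, 67, 23] -> max=67
Window #5 max = 67

Answer: 67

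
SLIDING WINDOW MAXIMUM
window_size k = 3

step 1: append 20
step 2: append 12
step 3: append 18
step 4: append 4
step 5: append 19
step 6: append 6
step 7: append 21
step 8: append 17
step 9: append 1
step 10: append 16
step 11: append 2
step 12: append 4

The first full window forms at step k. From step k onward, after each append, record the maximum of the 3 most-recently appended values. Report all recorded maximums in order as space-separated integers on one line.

step 1: append 20 -> window=[20] (not full yet)
step 2: append 12 -> window=[20, 12] (not full yet)
step 3: append 18 -> window=[20, 12, 18] -> max=20
step 4: append 4 -> window=[12, 18, 4] -> max=18
step 5: append 19 -> window=[18, 4, 19] -> max=19
step 6: append 6 -> window=[4, 19, 6] -> max=19
step 7: append 21 -> window=[19, 6, 21] -> max=21
step 8: append 17 -> window=[6, 21, 17] -> max=21
step 9: append 1 -> window=[21, 17, 1] -> max=21
step 10: append 16 -> window=[17, 1, 16] -> max=17
step 11: append 2 -> window=[1, 16, 2] -> max=16
step 12: append 4 -> window=[16, 2, 4] -> max=16

Answer: 20 18 19 19 21 21 21 17 16 16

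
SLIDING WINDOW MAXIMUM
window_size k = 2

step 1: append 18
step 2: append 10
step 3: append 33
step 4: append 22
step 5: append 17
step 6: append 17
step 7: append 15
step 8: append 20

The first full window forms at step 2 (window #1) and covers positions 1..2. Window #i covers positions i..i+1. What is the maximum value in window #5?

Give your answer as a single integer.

Answer: 17

Derivation:
step 1: append 18 -> window=[18] (not full yet)
step 2: append 10 -> window=[18, 10] -> max=18
step 3: append 33 -> window=[10, 33] -> max=33
step 4: append 22 -> window=[33, 22] -> max=33
step 5: append 17 -> window=[22, 17] -> max=22
step 6: append 17 -> window=[17, 17] -> max=17
Window #5 max = 17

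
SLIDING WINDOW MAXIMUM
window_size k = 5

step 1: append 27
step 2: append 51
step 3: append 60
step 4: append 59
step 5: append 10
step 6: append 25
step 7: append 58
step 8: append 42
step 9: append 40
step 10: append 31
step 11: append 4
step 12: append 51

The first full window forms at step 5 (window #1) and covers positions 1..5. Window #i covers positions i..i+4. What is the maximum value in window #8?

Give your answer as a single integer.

step 1: append 27 -> window=[27] (not full yet)
step 2: append 51 -> window=[27, 51] (not full yet)
step 3: append 60 -> window=[27, 51, 60] (not full yet)
step 4: append 59 -> window=[27, 51, 60, 59] (not full yet)
step 5: append 10 -> window=[27, 51, 60, 59, 10] -> max=60
step 6: append 25 -> window=[51, 60, 59, 10, 25] -> max=60
step 7: append 58 -> window=[60, 59, 10, 25, 58] -> max=60
step 8: append 42 -> window=[59, 10, 25, 58, 42] -> max=59
step 9: append 40 -> window=[10, 25, 58, 42, 40] -> max=58
step 10: append 31 -> window=[25, 58, 42, 40, 31] -> max=58
step 11: append 4 -> window=[58, 42, 40, 31, 4] -> max=58
step 12: append 51 -> window=[42, 40, 31, 4, 51] -> max=51
Window #8 max = 51

Answer: 51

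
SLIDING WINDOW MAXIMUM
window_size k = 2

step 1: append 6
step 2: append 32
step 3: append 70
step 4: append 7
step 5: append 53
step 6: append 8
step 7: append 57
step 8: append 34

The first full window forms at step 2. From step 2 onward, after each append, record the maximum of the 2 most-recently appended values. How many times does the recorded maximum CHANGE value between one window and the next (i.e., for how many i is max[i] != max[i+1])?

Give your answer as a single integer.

Answer: 3

Derivation:
step 1: append 6 -> window=[6] (not full yet)
step 2: append 32 -> window=[6, 32] -> max=32
step 3: append 70 -> window=[32, 70] -> max=70
step 4: append 7 -> window=[70, 7] -> max=70
step 5: append 53 -> window=[7, 53] -> max=53
step 6: append 8 -> window=[53, 8] -> max=53
step 7: append 57 -> window=[8, 57] -> max=57
step 8: append 34 -> window=[57, 34] -> max=57
Recorded maximums: 32 70 70 53 53 57 57
Changes between consecutive maximums: 3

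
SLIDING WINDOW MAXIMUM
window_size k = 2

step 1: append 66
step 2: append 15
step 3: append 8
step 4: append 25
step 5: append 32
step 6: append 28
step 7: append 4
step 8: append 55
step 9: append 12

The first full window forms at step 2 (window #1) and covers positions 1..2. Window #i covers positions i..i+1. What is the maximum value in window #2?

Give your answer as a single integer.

step 1: append 66 -> window=[66] (not full yet)
step 2: append 15 -> window=[66, 15] -> max=66
step 3: append 8 -> window=[15, 8] -> max=15
Window #2 max = 15

Answer: 15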